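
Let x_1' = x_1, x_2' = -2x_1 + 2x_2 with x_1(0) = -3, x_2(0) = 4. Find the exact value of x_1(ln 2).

A = [[1,0],[-2,2]]; eigenvalues λ = 2, 1.
Eigenvectors: (0,1) for λ=2, (-1,-2) for λ=1.
From the initial condition, c_1 = 10, c_2 = 3.
x_1(ln 2) = (10)(2^2)(0) + (3)(2^1)(-1) = -6.

-6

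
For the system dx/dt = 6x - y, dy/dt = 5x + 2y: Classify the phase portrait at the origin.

A = [[6,-1],[5,2]]; det(A-λI) = λ^2 - 8λ + 17.
λ = 4 ± i: positive real part.

unstable spiral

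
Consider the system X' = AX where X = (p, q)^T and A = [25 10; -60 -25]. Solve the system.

p(t) = C_1e^(-5t) + C_2e^(5t), q(t) = -3C_1e^(-5t) - 2C_2e^(5t)

Coefficient matrix A = [[25, 10], [-60, -25]].
Characteristic polynomial det(A - λI) = λ^2 - 25 = 0.
Eigenvalues λ = -5, 5.
For λ=-5: (A-λI) row 1 is [30, 10], so an eigenvector is (1, -3).
For λ=5: (A-λI) row 1 is [20, 10], so an eigenvector is (1, -2).
General solution: C_1e^(-5t)(1,-3) + C_2e^(5t)(1,-2).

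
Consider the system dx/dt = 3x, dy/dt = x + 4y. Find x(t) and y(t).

x(t) = -K_2e^(3t), y(t) = K_1e^(4t) + K_2e^(3t)

Coefficient matrix A = [[3, 0], [1, 4]].
Characteristic polynomial det(A - λI) = λ^2 - 7λ + 12 = 0.
Eigenvalues λ = 4, 3.
For λ=4: (A-λI) row 1 is [-1, 0], so an eigenvector is (0, 1).
For λ=3: (A-λI) row 2 is [1, 1], so an eigenvector is (-1, 1).
General solution: K_1e^(4t)(0,1) + K_2e^(3t)(-1,1).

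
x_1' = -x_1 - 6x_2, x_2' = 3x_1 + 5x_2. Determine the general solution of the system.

x_1(t) = -c_1e^(2t)sin(3t) + c_1e^(2t)cos(3t) + c_2e^(2t)sin(3t) + c_2e^(2t)cos(3t), x_2(t) = c_1e^(2t)sin(3t) - c_2e^(2t)cos(3t)

Coefficient matrix A = [[-1, -6], [3, 5]].
Characteristic polynomial det(A - λI) = λ^2 - 4λ + 13 = 0.
Eigenvalues λ = 2 ± 3i (complex conjugate pair).
For λ=2+3i: an eigenvector is (1,0) - i(-1,1) = (1 + i, 0 - i).
A real fundamental pair from Re and Im of e^((2+3i)t)v: X_1 = e^(2t)(cos(3t)·(1,0) + sin(3t)·(-1,1)), X_2 = e^(2t)(sin(3t)·(1,0) - cos(3t)·(-1,1)).
General solution: c_1X_1 + c_2X_2.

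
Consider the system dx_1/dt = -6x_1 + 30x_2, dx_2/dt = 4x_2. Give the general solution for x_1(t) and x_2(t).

Coefficient matrix A = [[-6, 30], [0, 4]].
Characteristic polynomial det(A - λI) = λ^2 + 2λ - 24 = 0.
Eigenvalues λ = 4, -6.
For λ=4: (A-λI) row 1 is [-10, 30], so an eigenvector is (3, 1).
For λ=-6: (A-λI) row 1 is [0, 30], so an eigenvector is (-1, 0).
General solution: C_1e^(4t)(3,1) + C_2e^(-6t)(-1,0).

x_1(t) = 3C_1e^(4t) - C_2e^(-6t), x_2(t) = C_1e^(4t)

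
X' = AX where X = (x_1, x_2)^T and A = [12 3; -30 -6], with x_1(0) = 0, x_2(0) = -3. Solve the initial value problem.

x_1(t) = -3e^(3t)sin(3t), x_2(t) = 9e^(3t)sin(3t) - 3e^(3t)cos(3t)

Coefficient matrix A = [[12, 3], [-30, -6]].
Characteristic polynomial det(A - λI) = λ^2 - 6λ + 18 = 0.
Eigenvalues λ = 3 ± 3i (complex conjugate pair).
For λ=3+3i: an eigenvector is (-1,3) - i(0,1) = (-1, 3 - i).
A real fundamental pair from Re and Im of e^((3+3i)t)v: X_1 = e^(3t)(cos(3t)·(-1,3) + sin(3t)·(0,1)), X_2 = e^(3t)(sin(3t)·(-1,3) - cos(3t)·(0,1)).
General solution: C_1X_1 + C_2X_2.
Applying x_1(0)=0, x_2(0)=-3 gives C_1=0, C_2=3.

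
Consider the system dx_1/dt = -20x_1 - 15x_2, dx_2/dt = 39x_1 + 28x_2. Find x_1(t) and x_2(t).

x_1(t) = -C_1e^(4t)sin(3t) + 2C_1e^(4t)cos(3t) + 2C_2e^(4t)sin(3t) + C_2e^(4t)cos(3t), x_2(t) = 2C_1e^(4t)sin(3t) - 3C_1e^(4t)cos(3t) - 3C_2e^(4t)sin(3t) - 2C_2e^(4t)cos(3t)

Coefficient matrix A = [[-20, -15], [39, 28]].
Characteristic polynomial det(A - λI) = λ^2 - 8λ + 25 = 0.
Eigenvalues λ = 4 ± 3i (complex conjugate pair).
For λ=4+3i: an eigenvector is (2,-3) - i(-1,2) = (2 + i, -3 - 2i).
A real fundamental pair from Re and Im of e^((4+3i)t)v: X_1 = e^(4t)(cos(3t)·(2,-3) + sin(3t)·(-1,2)), X_2 = e^(4t)(sin(3t)·(2,-3) - cos(3t)·(-1,2)).
General solution: C_1X_1 + C_2X_2.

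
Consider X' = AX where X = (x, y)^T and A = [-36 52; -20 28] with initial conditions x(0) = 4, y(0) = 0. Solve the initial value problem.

x(t) = -32e^(-4t)sin(4t) + 4e^(-4t)cos(4t), y(t) = -20e^(-4t)sin(4t)

Coefficient matrix A = [[-36, 52], [-20, 28]].
Characteristic polynomial det(A - λI) = λ^2 + 8λ + 32 = 0.
Eigenvalues λ = -4 ± 4i (complex conjugate pair).
For λ=-4+4i: an eigenvector is (3,2) - i(2,1) = (3 - 2i, 2 - i).
A real fundamental pair from Re and Im of e^((-4+4i)t)v: X_1 = e^(-4t)(cos(4t)·(3,2) + sin(4t)·(2,1)), X_2 = e^(-4t)(sin(4t)·(3,2) - cos(4t)·(2,1)).
General solution: C_1X_1 + C_2X_2.
Applying x(0)=4, y(0)=0 gives C_1=-4, C_2=-8.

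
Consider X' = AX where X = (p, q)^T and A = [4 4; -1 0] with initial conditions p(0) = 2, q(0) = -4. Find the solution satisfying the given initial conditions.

Coefficient matrix A = [[4, 4], [-1, 0]].
Characteristic polynomial det(A - λI) = λ^2 - 4λ + 4 = 0.
Single eigenvalue λ = 2 with algebraic multiplicity 2.
Eigenvector v = (-2,1); generalized eigenvector w with (A-λI)w=v is (3,-2).
General solution: e^(2t)[c_1·v + c_2·(t·v + w)].
Applying p(0)=2, q(0)=-4 gives c_1=8, c_2=6.

p(t) = -12te^(2t) + 2e^(2t), q(t) = 6te^(2t) - 4e^(2t)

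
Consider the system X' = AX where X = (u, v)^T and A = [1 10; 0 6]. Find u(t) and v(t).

u(t) = C_1e^(t) + 2C_2e^(6t), v(t) = C_2e^(6t)

Coefficient matrix A = [[1, 10], [0, 6]].
Characteristic polynomial det(A - λI) = λ^2 - 7λ + 6 = 0.
Eigenvalues λ = 1, 6.
For λ=1: (A-λI) row 1 is [0, 10], so an eigenvector is (1, 0).
For λ=6: (A-λI) row 1 is [-5, 10], so an eigenvector is (2, 1).
General solution: C_1e^(t)(1,0) + C_2e^(6t)(2,1).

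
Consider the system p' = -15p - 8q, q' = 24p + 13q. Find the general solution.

Coefficient matrix A = [[-15, -8], [24, 13]].
Characteristic polynomial det(A - λI) = λ^2 + 2λ - 3 = 0.
Eigenvalues λ = -3, 1.
For λ=-3: (A-λI) row 1 is [-12, -8], so an eigenvector is (-2, 3).
For λ=1: (A-λI) row 1 is [-16, -8], so an eigenvector is (-1, 2).
General solution: c_1e^(-3t)(-2,3) + c_2e^(t)(-1,2).

p(t) = -2c_1e^(-3t) - c_2e^(t), q(t) = 3c_1e^(-3t) + 2c_2e^(t)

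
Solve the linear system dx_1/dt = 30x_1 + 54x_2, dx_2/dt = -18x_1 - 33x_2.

Coefficient matrix A = [[30, 54], [-18, -33]].
Characteristic polynomial det(A - λI) = λ^2 + 3λ - 18 = 0.
Eigenvalues λ = 3, -6.
For λ=3: (A-λI) row 1 is [27, 54], so an eigenvector is (-2, 1).
For λ=-6: (A-λI) row 1 is [36, 54], so an eigenvector is (-3, 2).
General solution: C_1e^(3t)(-2,1) + C_2e^(-6t)(-3,2).

x_1(t) = -2C_1e^(3t) - 3C_2e^(-6t), x_2(t) = C_1e^(3t) + 2C_2e^(-6t)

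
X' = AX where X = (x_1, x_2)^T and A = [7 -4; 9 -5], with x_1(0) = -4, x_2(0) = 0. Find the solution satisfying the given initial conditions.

x_1(t) = -24te^(t) - 4e^(t), x_2(t) = -36te^(t)

Coefficient matrix A = [[7, -4], [9, -5]].
Characteristic polynomial det(A - λI) = λ^2 - 2λ + 1 = 0.
Single eigenvalue λ = 1 with algebraic multiplicity 2.
Eigenvector v = (2,3); generalized eigenvector w with (A-λI)w=v is (1,1).
General solution: e^(t)[C_1·v + C_2·(t·v + w)].
Applying x_1(0)=-4, x_2(0)=0 gives C_1=4, C_2=-12.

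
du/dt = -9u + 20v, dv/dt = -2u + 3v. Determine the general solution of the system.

u(t) = C_1e^(-3t)sin(2t) + 3C_1e^(-3t)cos(2t) + 3C_2e^(-3t)sin(2t) - C_2e^(-3t)cos(2t), v(t) = C_1e^(-3t)cos(2t) + C_2e^(-3t)sin(2t)

Coefficient matrix A = [[-9, 20], [-2, 3]].
Characteristic polynomial det(A - λI) = λ^2 + 6λ + 13 = 0.
Eigenvalues λ = -3 ± 2i (complex conjugate pair).
For λ=-3+2i: an eigenvector is (3,1) - i(1,0) = (3 - i, 1).
A real fundamental pair from Re and Im of e^((-3+2i)t)v: X_1 = e^(-3t)(cos(2t)·(3,1) + sin(2t)·(1,0)), X_2 = e^(-3t)(sin(2t)·(3,1) - cos(2t)·(1,0)).
General solution: C_1X_1 + C_2X_2.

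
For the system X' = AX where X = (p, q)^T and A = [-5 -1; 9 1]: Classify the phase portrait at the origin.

A = [[-5,-1],[9,1]]; det(A-λI) = λ^2 + 4λ + 4.
repeated λ = -2 with a single eigenvector.

stable improper node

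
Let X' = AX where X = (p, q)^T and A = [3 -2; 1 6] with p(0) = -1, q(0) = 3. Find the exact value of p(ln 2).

-96

A = [[3,-2],[1,6]]; eigenvalues λ = 5, 4.
Eigenvectors: (1,-1) for λ=5, (2,-1) for λ=4.
From the initial condition, c_1 = -5, c_2 = 2.
p(ln 2) = (-5)(2^5)(1) + (2)(2^4)(2) = -96.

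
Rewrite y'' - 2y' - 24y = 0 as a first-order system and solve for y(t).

y(t) = K_1e^(-4t) + K_2e^(6t)

Let x_1 = y, x_2 = y'. Then x_1' = x_2 and x_2' = 24x_1 + 2x_2.
A = [[0,1],[24,2]]; det(A-λI) = λ^2 - 2λ - 24.
Eigenvalues λ = -4, 6 with eigenvectors (1,-4), (1,6).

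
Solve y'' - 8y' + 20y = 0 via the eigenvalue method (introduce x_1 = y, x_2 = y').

y(t) = K_1e^(4t)cos(2t) + K_2e^(4t)sin(2t)

Let x_1 = y, x_2 = y'. Then x_1' = x_2 and x_2' = -20x_1 + 8x_2.
A = [[0,1],[-20,8]]; det(A-λI) = λ^2 - 8λ + 20.
Eigenvalues λ = 4 ± 2i.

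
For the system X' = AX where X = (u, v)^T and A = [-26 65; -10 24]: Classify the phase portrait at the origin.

stable spiral

A = [[-26,65],[-10,24]]; det(A-λI) = λ^2 + 2λ + 26.
λ = -1 ± 5i: negative real part.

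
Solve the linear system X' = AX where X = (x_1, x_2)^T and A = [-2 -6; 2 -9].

Coefficient matrix A = [[-2, -6], [2, -9]].
Characteristic polynomial det(A - λI) = λ^2 + 11λ + 30 = 0.
Eigenvalues λ = -6, -5.
For λ=-6: (A-λI) row 1 is [4, -6], so an eigenvector is (3, 2).
For λ=-5: (A-λI) row 1 is [3, -6], so an eigenvector is (2, 1).
General solution: c_1e^(-6t)(3,2) + c_2e^(-5t)(2,1).

x_1(t) = 3c_1e^(-6t) + 2c_2e^(-5t), x_2(t) = 2c_1e^(-6t) + c_2e^(-5t)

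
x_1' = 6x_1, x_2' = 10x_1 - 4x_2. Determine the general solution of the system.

Coefficient matrix A = [[6, 0], [10, -4]].
Characteristic polynomial det(A - λI) = λ^2 - 2λ - 24 = 0.
Eigenvalues λ = -4, 6.
For λ=-4: (A-λI) row 1 is [10, 0], so an eigenvector is (0, -1).
For λ=6: (A-λI) row 2 is [10, -10], so an eigenvector is (1, 1).
General solution: c_1e^(-4t)(0,-1) + c_2e^(6t)(1,1).

x_1(t) = c_2e^(6t), x_2(t) = -c_1e^(-4t) + c_2e^(6t)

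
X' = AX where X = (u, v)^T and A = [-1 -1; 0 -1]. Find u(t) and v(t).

u(t) = c_1e^(-t) + c_2te^(-t) + 2c_2e^(-t), v(t) = -c_2e^(-t)

Coefficient matrix A = [[-1, -1], [0, -1]].
Characteristic polynomial det(A - λI) = λ^2 + 2λ + 1 = 0.
Single eigenvalue λ = -1 with algebraic multiplicity 2.
Eigenvector v = (1,0); generalized eigenvector w with (A-λI)w=v is (2,-1).
General solution: e^(-t)[c_1·v + c_2·(t·v + w)].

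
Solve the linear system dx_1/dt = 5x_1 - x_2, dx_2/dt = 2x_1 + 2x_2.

x_1(t) = -c_1e^(4t) - c_2e^(3t), x_2(t) = -c_1e^(4t) - 2c_2e^(3t)

Coefficient matrix A = [[5, -1], [2, 2]].
Characteristic polynomial det(A - λI) = λ^2 - 7λ + 12 = 0.
Eigenvalues λ = 4, 3.
For λ=4: (A-λI) row 1 is [1, -1], so an eigenvector is (-1, -1).
For λ=3: (A-λI) row 1 is [2, -1], so an eigenvector is (-1, -2).
General solution: c_1e^(4t)(-1,-1) + c_2e^(3t)(-1,-2).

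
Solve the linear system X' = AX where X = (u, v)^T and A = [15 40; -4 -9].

Coefficient matrix A = [[15, 40], [-4, -9]].
Characteristic polynomial det(A - λI) = λ^2 - 6λ + 25 = 0.
Eigenvalues λ = 3 ± 4i (complex conjugate pair).
For λ=3+4i: an eigenvector is (1,0) - i(3,-1) = (1 - 3i, 0 + i).
A real fundamental pair from Re and Im of e^((3+4i)t)v: X_1 = e^(3t)(cos(4t)·(1,0) + sin(4t)·(3,-1)), X_2 = e^(3t)(sin(4t)·(1,0) - cos(4t)·(3,-1)).
General solution: c_1X_1 + c_2X_2.

u(t) = 3c_1e^(3t)sin(4t) + c_1e^(3t)cos(4t) + c_2e^(3t)sin(4t) - 3c_2e^(3t)cos(4t), v(t) = -c_1e^(3t)sin(4t) + c_2e^(3t)cos(4t)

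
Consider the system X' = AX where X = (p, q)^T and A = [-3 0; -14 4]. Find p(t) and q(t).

p(t) = -c_2e^(-3t), q(t) = -c_1e^(4t) - 2c_2e^(-3t)

Coefficient matrix A = [[-3, 0], [-14, 4]].
Characteristic polynomial det(A - λI) = λ^2 - λ - 12 = 0.
Eigenvalues λ = 4, -3.
For λ=4: (A-λI) row 1 is [-7, 0], so an eigenvector is (0, -1).
For λ=-3: (A-λI) row 2 is [-14, 7], so an eigenvector is (-1, -2).
General solution: c_1e^(4t)(0,-1) + c_2e^(-3t)(-1,-2).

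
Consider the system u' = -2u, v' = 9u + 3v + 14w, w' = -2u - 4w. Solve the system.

Coefficient matrix A = [[-2, 0, 0], [9, 3, 14], [-2, 0, -4]].
det(A - λI) = 0 gives eigenvalues λ = -2, 3, -4.
For λ=-2: eigenvector (1,1,-1).
For λ=3: eigenvector (0,1,0).
For λ=-4: eigenvector (0,-2,1).
General solution: C_1e^(-2t)(1,1,-1) + C_2e^(3t)(0,1,0) + C_3e^(-4t)(0,-2,1).

u(t) = C_1e^(-2t), v(t) = C_1e^(-2t) + C_2e^(3t) - 2C_3e^(-4t), w(t) = -C_1e^(-2t) + C_3e^(-4t)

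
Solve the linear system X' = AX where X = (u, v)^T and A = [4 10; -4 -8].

u(t) = 2C_1e^(-2t)sin(2t) - C_1e^(-2t)cos(2t) - C_2e^(-2t)sin(2t) - 2C_2e^(-2t)cos(2t), v(t) = -C_1e^(-2t)sin(2t) + C_1e^(-2t)cos(2t) + C_2e^(-2t)sin(2t) + C_2e^(-2t)cos(2t)

Coefficient matrix A = [[4, 10], [-4, -8]].
Characteristic polynomial det(A - λI) = λ^2 + 4λ + 8 = 0.
Eigenvalues λ = -2 ± 2i (complex conjugate pair).
For λ=-2+2i: an eigenvector is (-1,1) - i(2,-1) = (-1 - 2i, 1 + i).
A real fundamental pair from Re and Im of e^((-2+2i)t)v: X_1 = e^(-2t)(cos(2t)·(-1,1) + sin(2t)·(2,-1)), X_2 = e^(-2t)(sin(2t)·(-1,1) - cos(2t)·(2,-1)).
General solution: C_1X_1 + C_2X_2.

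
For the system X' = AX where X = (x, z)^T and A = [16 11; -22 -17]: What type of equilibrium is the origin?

saddle

A = [[16,11],[-22,-17]]; det(A-λI) = λ^2 + λ - 30.
λ = -6, 5: opposite signs.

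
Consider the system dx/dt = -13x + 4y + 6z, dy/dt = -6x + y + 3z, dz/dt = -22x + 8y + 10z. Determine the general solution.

x(t) = -2C_1e^(-2t) + 2C_2e^(t) + C_3e^(-t), y(t) = -C_1e^(-2t) + C_2e^(t), z(t) = -3C_1e^(-2t) + 4C_2e^(t) + 2C_3e^(-t)

Coefficient matrix A = [[-13, 4, 6], [-6, 1, 3], [-22, 8, 10]].
det(A - λI) = 0 gives eigenvalues λ = -2, 1, -1.
For λ=-2: eigenvector (-2,-1,-3).
For λ=1: eigenvector (2,1,4).
For λ=-1: eigenvector (1,0,2).
General solution: C_1e^(-2t)(-2,-1,-3) + C_2e^(t)(2,1,4) + C_3e^(-t)(1,0,2).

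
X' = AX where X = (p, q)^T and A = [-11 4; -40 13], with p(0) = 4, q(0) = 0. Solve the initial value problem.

Coefficient matrix A = [[-11, 4], [-40, 13]].
Characteristic polynomial det(A - λI) = λ^2 - 2λ + 17 = 0.
Eigenvalues λ = 1 ± 4i (complex conjugate pair).
For λ=1+4i: an eigenvector is (0,-1) - i(-1,-3) = (0 + i, -1 + 3i).
A real fundamental pair from Re and Im of e^((1+4i)t)v: X_1 = e^(t)(cos(4t)·(0,-1) + sin(4t)·(-1,-3)), X_2 = e^(t)(sin(4t)·(0,-1) - cos(4t)·(-1,-3)).
General solution: C_1X_1 + C_2X_2.
Applying p(0)=4, q(0)=0 gives C_1=12, C_2=4.

p(t) = -12e^(t)sin(4t) + 4e^(t)cos(4t), q(t) = -40e^(t)sin(4t)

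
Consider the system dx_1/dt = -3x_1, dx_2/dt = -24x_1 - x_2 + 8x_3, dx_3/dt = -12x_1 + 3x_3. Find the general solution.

Coefficient matrix A = [[-3, 0, 0], [-24, -1, 8], [-12, 0, 3]].
det(A - λI) = 0 gives eigenvalues λ = -3, -1, 3.
For λ=-3: eigenvector (1,4,2).
For λ=-1: eigenvector (0,1,0).
For λ=3: eigenvector (0,2,1).
General solution: C_1e^(-3t)(1,4,2) + C_2e^(-t)(0,1,0) + C_3e^(3t)(0,2,1).

x_1(t) = C_1e^(-3t), x_2(t) = 4C_1e^(-3t) + C_2e^(-t) + 2C_3e^(3t), x_3(t) = 2C_1e^(-3t) + C_3e^(3t)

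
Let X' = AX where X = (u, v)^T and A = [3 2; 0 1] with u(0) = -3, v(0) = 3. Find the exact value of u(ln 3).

-9

A = [[3,2],[0,1]]; eigenvalues λ = 1, 3.
Eigenvectors: (1,-1) for λ=1, (-1,0) for λ=3.
From the initial condition, c_1 = -3, c_2 = 0.
u(ln 3) = (-3)(3^1)(1) + (0)(3^3)(-1) = -9.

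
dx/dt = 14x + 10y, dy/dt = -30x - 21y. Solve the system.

Coefficient matrix A = [[14, 10], [-30, -21]].
Characteristic polynomial det(A - λI) = λ^2 + 7λ + 6 = 0.
Eigenvalues λ = -6, -1.
For λ=-6: (A-λI) row 1 is [20, 10], so an eigenvector is (-1, 2).
For λ=-1: (A-λI) row 1 is [15, 10], so an eigenvector is (2, -3).
General solution: K_1e^(-6t)(-1,2) + K_2e^(-t)(2,-3).

x(t) = -K_1e^(-6t) + 2K_2e^(-t), y(t) = 2K_1e^(-6t) - 3K_2e^(-t)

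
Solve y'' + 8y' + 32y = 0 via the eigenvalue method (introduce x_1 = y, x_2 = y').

y(t) = c_1e^(-4t)cos(4t) + c_2e^(-4t)sin(4t)

Let x_1 = y, x_2 = y'. Then x_1' = x_2 and x_2' = -32x_1 - 8x_2.
A = [[0,1],[-32,-8]]; det(A-λI) = λ^2 + 8λ + 32.
Eigenvalues λ = -4 ± 4i.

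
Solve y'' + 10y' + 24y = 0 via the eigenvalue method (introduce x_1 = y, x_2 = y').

Let x_1 = y, x_2 = y'. Then x_1' = x_2 and x_2' = -24x_1 - 10x_2.
A = [[0,1],[-24,-10]]; det(A-λI) = λ^2 + 10λ + 24.
Eigenvalues λ = -4, -6 with eigenvectors (1,-4), (1,-6).

y(t) = C_1e^(-4t) + C_2e^(-6t)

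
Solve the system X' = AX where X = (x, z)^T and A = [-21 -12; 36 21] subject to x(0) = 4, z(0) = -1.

Coefficient matrix A = [[-21, -12], [36, 21]].
Characteristic polynomial det(A - λI) = λ^2 - 9 = 0.
Eigenvalues λ = 3, -3.
For λ=3: (A-λI) row 1 is [-24, -12], so an eigenvector is (1, -2).
For λ=-3: (A-λI) row 1 is [-18, -12], so an eigenvector is (2, -3).
General solution: c_1e^(3t)(1,-2) + c_2e^(-3t)(2,-3).
Applying x(0)=4, z(0)=-1 gives c_1=-10, c_2=7.

x(t) = -10e^(3t) + 14e^(-3t), z(t) = 20e^(3t) - 21e^(-3t)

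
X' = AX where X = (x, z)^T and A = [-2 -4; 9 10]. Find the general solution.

Coefficient matrix A = [[-2, -4], [9, 10]].
Characteristic polynomial det(A - λI) = λ^2 - 8λ + 16 = 0.
Single eigenvalue λ = 4 with algebraic multiplicity 2.
Eigenvector v = (2,-3); generalized eigenvector w with (A-λI)w=v is (-1,1).
General solution: e^(4t)[C_1·v + C_2·(t·v + w)].

x(t) = 2C_1e^(4t) + 2C_2te^(4t) - C_2e^(4t), z(t) = -3C_1e^(4t) - 3C_2te^(4t) + C_2e^(4t)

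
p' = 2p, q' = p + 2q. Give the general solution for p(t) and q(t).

Coefficient matrix A = [[2, 0], [1, 2]].
Characteristic polynomial det(A - λI) = λ^2 - 4λ + 4 = 0.
Single eigenvalue λ = 2 with algebraic multiplicity 2.
Eigenvector v = (0,1); generalized eigenvector w with (A-λI)w=v is (1,2).
General solution: e^(2t)[C_1·v + C_2·(t·v + w)].

p(t) = C_2e^(2t), q(t) = C_1e^(2t) + C_2te^(2t) + 2C_2e^(2t)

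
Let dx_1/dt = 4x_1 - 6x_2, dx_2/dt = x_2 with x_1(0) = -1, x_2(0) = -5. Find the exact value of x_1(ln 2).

A = [[4,-6],[0,1]]; eigenvalues λ = 1, 4.
Eigenvectors: (2,1) for λ=1, (1,0) for λ=4.
From the initial condition, c_1 = -5, c_2 = 9.
x_1(ln 2) = (-5)(2^1)(2) + (9)(2^4)(1) = 124.

124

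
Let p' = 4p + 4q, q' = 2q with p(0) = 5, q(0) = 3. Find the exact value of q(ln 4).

48

A = [[4,4],[0,2]]; eigenvalues λ = 2, 4.
Eigenvectors: (-2,1) for λ=2, (-1,0) for λ=4.
From the initial condition, c_1 = 3, c_2 = -11.
q(ln 4) = (3)(4^2)(1) + (-11)(4^4)(0) = 48.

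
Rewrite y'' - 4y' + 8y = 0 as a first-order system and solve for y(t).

Let x_1 = y, x_2 = y'. Then x_1' = x_2 and x_2' = -8x_1 + 4x_2.
A = [[0,1],[-8,4]]; det(A-λI) = λ^2 - 4λ + 8.
Eigenvalues λ = 2 ± 2i.

y(t) = C_1e^(2t)cos(2t) + C_2e^(2t)sin(2t)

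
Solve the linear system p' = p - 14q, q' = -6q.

Coefficient matrix A = [[1, -14], [0, -6]].
Characteristic polynomial det(A - λI) = λ^2 + 5λ - 6 = 0.
Eigenvalues λ = 1, -6.
For λ=1: (A-λI) row 1 is [0, -14], so an eigenvector is (-1, 0).
For λ=-6: (A-λI) row 1 is [7, -14], so an eigenvector is (2, 1).
General solution: c_1e^(t)(-1,0) + c_2e^(-6t)(2,1).

p(t) = -c_1e^(t) + 2c_2e^(-6t), q(t) = c_2e^(-6t)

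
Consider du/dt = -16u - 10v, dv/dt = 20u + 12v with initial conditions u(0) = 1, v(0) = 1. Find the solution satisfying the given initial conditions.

Coefficient matrix A = [[-16, -10], [20, 12]].
Characteristic polynomial det(A - λI) = λ^2 + 4λ + 8 = 0.
Eigenvalues λ = -2 ± 2i (complex conjugate pair).
For λ=-2+2i: an eigenvector is (1,-1) - i(-2,3) = (1 + 2i, -1 - 3i).
A real fundamental pair from Re and Im of e^((-2+2i)t)v: X_1 = e^(-2t)(cos(2t)·(1,-1) + sin(2t)·(-2,3)), X_2 = e^(-2t)(sin(2t)·(1,-1) - cos(2t)·(-2,3)).
General solution: C_1X_1 + C_2X_2.
Applying u(0)=1, v(0)=1 gives C_1=5, C_2=-2.

u(t) = -12e^(-2t)sin(2t) + e^(-2t)cos(2t), v(t) = 17e^(-2t)sin(2t) + e^(-2t)cos(2t)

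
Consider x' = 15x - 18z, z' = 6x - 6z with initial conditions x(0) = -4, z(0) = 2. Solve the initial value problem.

x(t) = -28e^(6t) + 24e^(3t), z(t) = -14e^(6t) + 16e^(3t)

Coefficient matrix A = [[15, -18], [6, -6]].
Characteristic polynomial det(A - λI) = λ^2 - 9λ + 18 = 0.
Eigenvalues λ = 3, 6.
For λ=3: (A-λI) row 1 is [12, -18], so an eigenvector is (-3, -2).
For λ=6: (A-λI) row 1 is [9, -18], so an eigenvector is (-2, -1).
General solution: c_1e^(3t)(-3,-2) + c_2e^(6t)(-2,-1).
Applying x(0)=-4, z(0)=2 gives c_1=-8, c_2=14.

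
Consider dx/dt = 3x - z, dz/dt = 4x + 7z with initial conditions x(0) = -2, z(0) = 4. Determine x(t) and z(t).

Coefficient matrix A = [[3, -1], [4, 7]].
Characteristic polynomial det(A - λI) = λ^2 - 10λ + 25 = 0.
Single eigenvalue λ = 5 with algebraic multiplicity 2.
Eigenvector v = (1,-2); generalized eigenvector w with (A-λI)w=v is (-1,1).
General solution: e^(5t)[c_1·v + c_2·(t·v + w)].
Applying x(0)=-2, z(0)=4 gives c_1=-2, c_2=0.

x(t) = -2e^(5t), z(t) = 4e^(5t)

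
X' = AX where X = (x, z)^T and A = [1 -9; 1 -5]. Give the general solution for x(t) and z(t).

x(t) = 3K_1e^(-2t) + 3K_2te^(-2t) - 2K_2e^(-2t), z(t) = K_1e^(-2t) + K_2te^(-2t) - K_2e^(-2t)

Coefficient matrix A = [[1, -9], [1, -5]].
Characteristic polynomial det(A - λI) = λ^2 + 4λ + 4 = 0.
Single eigenvalue λ = -2 with algebraic multiplicity 2.
Eigenvector v = (3,1); generalized eigenvector w with (A-λI)w=v is (-2,-1).
General solution: e^(-2t)[K_1·v + K_2·(t·v + w)].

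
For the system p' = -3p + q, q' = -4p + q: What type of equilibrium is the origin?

stable improper node

A = [[-3,1],[-4,1]]; det(A-λI) = λ^2 + 2λ + 1.
repeated λ = -1 with a single eigenvector.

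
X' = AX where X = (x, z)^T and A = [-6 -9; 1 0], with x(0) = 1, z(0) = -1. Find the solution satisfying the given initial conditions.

x(t) = 6te^(-3t) + e^(-3t), z(t) = -2te^(-3t) - e^(-3t)

Coefficient matrix A = [[-6, -9], [1, 0]].
Characteristic polynomial det(A - λI) = λ^2 + 6λ + 9 = 0.
Single eigenvalue λ = -3 with algebraic multiplicity 2.
Eigenvector v = (3,-1); generalized eigenvector w with (A-λI)w=v is (2,-1).
General solution: e^(-3t)[K_1·v + K_2·(t·v + w)].
Applying x(0)=1, z(0)=-1 gives K_1=-1, K_2=2.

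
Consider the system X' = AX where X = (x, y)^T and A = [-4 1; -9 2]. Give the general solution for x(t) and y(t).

Coefficient matrix A = [[-4, 1], [-9, 2]].
Characteristic polynomial det(A - λI) = λ^2 + 2λ + 1 = 0.
Single eigenvalue λ = -1 with algebraic multiplicity 2.
Eigenvector v = (-1,-3); generalized eigenvector w with (A-λI)w=v is (0,-1).
General solution: e^(-t)[C_1·v + C_2·(t·v + w)].

x(t) = -C_1e^(-t) - C_2te^(-t), y(t) = -3C_1e^(-t) - 3C_2te^(-t) - C_2e^(-t)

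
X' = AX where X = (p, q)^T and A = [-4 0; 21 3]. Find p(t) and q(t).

Coefficient matrix A = [[-4, 0], [21, 3]].
Characteristic polynomial det(A - λI) = λ^2 + λ - 12 = 0.
Eigenvalues λ = 3, -4.
For λ=3: (A-λI) row 1 is [-7, 0], so an eigenvector is (0, 1).
For λ=-4: (A-λI) row 2 is [21, 7], so an eigenvector is (1, -3).
General solution: c_1e^(3t)(0,1) + c_2e^(-4t)(1,-3).

p(t) = c_2e^(-4t), q(t) = c_1e^(3t) - 3c_2e^(-4t)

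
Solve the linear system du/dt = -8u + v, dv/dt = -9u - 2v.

u(t) = -C_1e^(-5t) - C_2te^(-5t), v(t) = -3C_1e^(-5t) - 3C_2te^(-5t) - C_2e^(-5t)

Coefficient matrix A = [[-8, 1], [-9, -2]].
Characteristic polynomial det(A - λI) = λ^2 + 10λ + 25 = 0.
Single eigenvalue λ = -5 with algebraic multiplicity 2.
Eigenvector v = (-1,-3); generalized eigenvector w with (A-λI)w=v is (0,-1).
General solution: e^(-5t)[C_1·v + C_2·(t·v + w)].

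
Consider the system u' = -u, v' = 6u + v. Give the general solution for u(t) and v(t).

Coefficient matrix A = [[-1, 0], [6, 1]].
Characteristic polynomial det(A - λI) = λ^2 - 1 = 0.
Eigenvalues λ = 1, -1.
For λ=1: (A-λI) row 1 is [-2, 0], so an eigenvector is (0, -1).
For λ=-1: (A-λI) row 2 is [6, 2], so an eigenvector is (1, -3).
General solution: C_1e^(t)(0,-1) + C_2e^(-t)(1,-3).

u(t) = C_2e^(-t), v(t) = -C_1e^(t) - 3C_2e^(-t)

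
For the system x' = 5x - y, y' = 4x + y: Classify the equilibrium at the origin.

A = [[5,-1],[4,1]]; det(A-λI) = λ^2 - 6λ + 9.
repeated λ = 3 with a single eigenvector.

unstable improper node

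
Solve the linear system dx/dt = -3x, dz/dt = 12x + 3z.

x(t) = K_1e^(-3t), z(t) = -2K_1e^(-3t) + K_2e^(3t)

Coefficient matrix A = [[-3, 0], [12, 3]].
Characteristic polynomial det(A - λI) = λ^2 - 9 = 0.
Eigenvalues λ = -3, 3.
For λ=-3: (A-λI) row 2 is [12, 6], so an eigenvector is (1, -2).
For λ=3: (A-λI) row 1 is [-6, 0], so an eigenvector is (0, 1).
General solution: K_1e^(-3t)(1,-2) + K_2e^(3t)(0,1).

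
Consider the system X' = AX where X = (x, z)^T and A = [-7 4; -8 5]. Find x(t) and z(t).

x(t) = C_1e^(-3t) + C_2e^(t), z(t) = C_1e^(-3t) + 2C_2e^(t)

Coefficient matrix A = [[-7, 4], [-8, 5]].
Characteristic polynomial det(A - λI) = λ^2 + 2λ - 3 = 0.
Eigenvalues λ = -3, 1.
For λ=-3: (A-λI) row 1 is [-4, 4], so an eigenvector is (1, 1).
For λ=1: (A-λI) row 1 is [-8, 4], so an eigenvector is (1, 2).
General solution: C_1e^(-3t)(1,1) + C_2e^(t)(1,2).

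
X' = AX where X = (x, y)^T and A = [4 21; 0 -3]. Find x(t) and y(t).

Coefficient matrix A = [[4, 21], [0, -3]].
Characteristic polynomial det(A - λI) = λ^2 - λ - 12 = 0.
Eigenvalues λ = 4, -3.
For λ=4: (A-λI) row 1 is [0, 21], so an eigenvector is (-1, 0).
For λ=-3: (A-λI) row 1 is [7, 21], so an eigenvector is (-3, 1).
General solution: c_1e^(4t)(-1,0) + c_2e^(-3t)(-3,1).

x(t) = -c_1e^(4t) - 3c_2e^(-3t), y(t) = c_2e^(-3t)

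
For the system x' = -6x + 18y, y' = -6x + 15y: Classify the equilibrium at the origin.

unstable node

A = [[-6,18],[-6,15]]; det(A-λI) = λ^2 - 9λ + 18.
λ = 3, 6: both positive.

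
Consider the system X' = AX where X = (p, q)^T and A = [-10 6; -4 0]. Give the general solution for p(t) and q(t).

Coefficient matrix A = [[-10, 6], [-4, 0]].
Characteristic polynomial det(A - λI) = λ^2 + 10λ + 24 = 0.
Eigenvalues λ = -4, -6.
For λ=-4: (A-λI) row 1 is [-6, 6], so an eigenvector is (1, 1).
For λ=-6: (A-λI) row 1 is [-4, 6], so an eigenvector is (-3, -2).
General solution: C_1e^(-4t)(1,1) + C_2e^(-6t)(-3,-2).

p(t) = C_1e^(-4t) - 3C_2e^(-6t), q(t) = C_1e^(-4t) - 2C_2e^(-6t)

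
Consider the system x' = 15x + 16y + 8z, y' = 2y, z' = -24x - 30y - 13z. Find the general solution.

x(t) = K_1e^(-t) + 2K_3e^(3t), y(t) = K_2e^(2t), z(t) = -2K_1e^(-t) - 2K_2e^(2t) - 3K_3e^(3t)

Coefficient matrix A = [[15, 16, 8], [0, 2, 0], [-24, -30, -13]].
det(A - λI) = 0 gives eigenvalues λ = -1, 2, 3.
For λ=-1: eigenvector (1,0,-2).
For λ=2: eigenvector (0,1,-2).
For λ=3: eigenvector (2,0,-3).
General solution: K_1e^(-t)(1,0,-2) + K_2e^(2t)(0,1,-2) + K_3e^(3t)(2,0,-3).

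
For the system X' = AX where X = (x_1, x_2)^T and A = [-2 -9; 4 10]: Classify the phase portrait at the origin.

A = [[-2,-9],[4,10]]; det(A-λI) = λ^2 - 8λ + 16.
repeated λ = 4 with a single eigenvector.

unstable improper node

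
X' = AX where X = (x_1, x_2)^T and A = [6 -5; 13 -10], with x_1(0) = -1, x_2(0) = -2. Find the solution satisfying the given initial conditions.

x_1(t) = 2e^(-2t)sin(t) - e^(-2t)cos(t), x_2(t) = 3e^(-2t)sin(t) - 2e^(-2t)cos(t)

Coefficient matrix A = [[6, -5], [13, -10]].
Characteristic polynomial det(A - λI) = λ^2 + 4λ + 5 = 0.
Eigenvalues λ = -2 ± i (complex conjugate pair).
For λ=-2+i: an eigenvector is (-1,-2) - i(2,3) = (-1 - 2i, -2 - 3i).
A real fundamental pair from Re and Im of e^((-2+i)t)v: X_1 = e^(-2t)(cos(t)·(-1,-2) + sin(t)·(2,3)), X_2 = e^(-2t)(sin(t)·(-1,-2) - cos(t)·(2,3)).
General solution: C_1X_1 + C_2X_2.
Applying x_1(0)=-1, x_2(0)=-2 gives C_1=1, C_2=0.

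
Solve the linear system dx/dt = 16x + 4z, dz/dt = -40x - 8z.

Coefficient matrix A = [[16, 4], [-40, -8]].
Characteristic polynomial det(A - λI) = λ^2 - 8λ + 32 = 0.
Eigenvalues λ = 4 ± 4i (complex conjugate pair).
For λ=4+4i: an eigenvector is (-1,3) - i(0,1) = (-1, 3 - i).
A real fundamental pair from Re and Im of e^((4+4i)t)v: X_1 = e^(4t)(cos(4t)·(-1,3) + sin(4t)·(0,1)), X_2 = e^(4t)(sin(4t)·(-1,3) - cos(4t)·(0,1)).
General solution: K_1X_1 + K_2X_2.

x(t) = -K_1e^(4t)cos(4t) - K_2e^(4t)sin(4t), z(t) = K_1e^(4t)sin(4t) + 3K_1e^(4t)cos(4t) + 3K_2e^(4t)sin(4t) - K_2e^(4t)cos(4t)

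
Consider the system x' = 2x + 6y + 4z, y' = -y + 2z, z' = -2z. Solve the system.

Coefficient matrix A = [[2, 6, 4], [0, -1, 2], [0, 0, -2]].
det(A - λI) = 0 gives eigenvalues λ = 2, -2, -1.
For λ=2: eigenvector (1,0,0).
For λ=-2: eigenvector (2,-2,1).
For λ=-1: eigenvector (-2,1,0).
General solution: C_1e^(2t)(1,0,0) + C_2e^(-2t)(2,-2,1) + C_3e^(-t)(-2,1,0).

x(t) = C_1e^(2t) + 2C_2e^(-2t) - 2C_3e^(-t), y(t) = -2C_2e^(-2t) + C_3e^(-t), z(t) = C_2e^(-2t)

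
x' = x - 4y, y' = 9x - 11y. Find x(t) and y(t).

x(t) = 2c_1e^(-5t) + 2c_2te^(-5t) + c_2e^(-5t), y(t) = 3c_1e^(-5t) + 3c_2te^(-5t) + c_2e^(-5t)

Coefficient matrix A = [[1, -4], [9, -11]].
Characteristic polynomial det(A - λI) = λ^2 + 10λ + 25 = 0.
Single eigenvalue λ = -5 with algebraic multiplicity 2.
Eigenvector v = (2,3); generalized eigenvector w with (A-λI)w=v is (1,1).
General solution: e^(-5t)[c_1·v + c_2·(t·v + w)].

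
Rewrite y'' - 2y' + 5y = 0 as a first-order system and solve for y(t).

Let x_1 = y, x_2 = y'. Then x_1' = x_2 and x_2' = -5x_1 + 2x_2.
A = [[0,1],[-5,2]]; det(A-λI) = λ^2 - 2λ + 5.
Eigenvalues λ = 1 ± 2i.

y(t) = c_1e^(t)cos(2t) + c_2e^(t)sin(2t)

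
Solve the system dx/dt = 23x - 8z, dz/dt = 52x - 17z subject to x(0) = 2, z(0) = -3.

Coefficient matrix A = [[23, -8], [52, -17]].
Characteristic polynomial det(A - λI) = λ^2 - 6λ + 25 = 0.
Eigenvalues λ = 3 ± 4i (complex conjugate pair).
For λ=3+4i: an eigenvector is (1,3) - i(-1,-2) = (1 + i, 3 + 2i).
A real fundamental pair from Re and Im of e^((3+4i)t)v: X_1 = e^(3t)(cos(4t)·(1,3) + sin(4t)·(-1,-2)), X_2 = e^(3t)(sin(4t)·(1,3) - cos(4t)·(-1,-2)).
General solution: K_1X_1 + K_2X_2.
Applying x(0)=2, z(0)=-3 gives K_1=-7, K_2=9.

x(t) = 16e^(3t)sin(4t) + 2e^(3t)cos(4t), z(t) = 41e^(3t)sin(4t) - 3e^(3t)cos(4t)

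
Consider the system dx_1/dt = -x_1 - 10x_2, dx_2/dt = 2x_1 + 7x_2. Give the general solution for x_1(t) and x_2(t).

x_1(t) = -2K_1e^(3t)sin(2t) + K_1e^(3t)cos(2t) + K_2e^(3t)sin(2t) + 2K_2e^(3t)cos(2t), x_2(t) = K_1e^(3t)sin(2t) - K_2e^(3t)cos(2t)

Coefficient matrix A = [[-1, -10], [2, 7]].
Characteristic polynomial det(A - λI) = λ^2 - 6λ + 13 = 0.
Eigenvalues λ = 3 ± 2i (complex conjugate pair).
For λ=3+2i: an eigenvector is (1,0) - i(-2,1) = (1 + 2i, 0 - i).
A real fundamental pair from Re and Im of e^((3+2i)t)v: X_1 = e^(3t)(cos(2t)·(1,0) + sin(2t)·(-2,1)), X_2 = e^(3t)(sin(2t)·(1,0) - cos(2t)·(-2,1)).
General solution: K_1X_1 + K_2X_2.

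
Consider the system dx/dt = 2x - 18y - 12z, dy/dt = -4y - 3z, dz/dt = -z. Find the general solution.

Coefficient matrix A = [[2, -18, -12], [0, -4, -3], [0, 0, -1]].
det(A - λI) = 0 gives eigenvalues λ = -1, 2, -4.
For λ=-1: eigenvector (2,1,-1).
For λ=2: eigenvector (1,0,0).
For λ=-4: eigenvector (3,1,0).
General solution: c_1e^(-t)(2,1,-1) + c_2e^(2t)(1,0,0) + c_3e^(-4t)(3,1,0).

x(t) = 2c_1e^(-t) + c_2e^(2t) + 3c_3e^(-4t), y(t) = c_1e^(-t) + c_3e^(-4t), z(t) = -c_1e^(-t)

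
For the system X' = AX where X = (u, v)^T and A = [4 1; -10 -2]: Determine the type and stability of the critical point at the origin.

A = [[4,1],[-10,-2]]; det(A-λI) = λ^2 - 2λ + 2.
λ = 1 ± i: positive real part.

unstable spiral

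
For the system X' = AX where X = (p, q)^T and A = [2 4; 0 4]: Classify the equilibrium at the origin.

unstable node

A = [[2,4],[0,4]]; det(A-λI) = λ^2 - 6λ + 8.
λ = 4, 2: both positive.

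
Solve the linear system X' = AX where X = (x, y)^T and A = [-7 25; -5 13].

Coefficient matrix A = [[-7, 25], [-5, 13]].
Characteristic polynomial det(A - λI) = λ^2 - 6λ + 34 = 0.
Eigenvalues λ = 3 ± 5i (complex conjugate pair).
For λ=3+5i: an eigenvector is (2,1) - i(1,0) = (2 - i, 1).
A real fundamental pair from Re and Im of e^((3+5i)t)v: X_1 = e^(3t)(cos(5t)·(2,1) + sin(5t)·(1,0)), X_2 = e^(3t)(sin(5t)·(2,1) - cos(5t)·(1,0)).
General solution: K_1X_1 + K_2X_2.

x(t) = K_1e^(3t)sin(5t) + 2K_1e^(3t)cos(5t) + 2K_2e^(3t)sin(5t) - K_2e^(3t)cos(5t), y(t) = K_1e^(3t)cos(5t) + K_2e^(3t)sin(5t)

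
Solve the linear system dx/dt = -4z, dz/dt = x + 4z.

Coefficient matrix A = [[0, -4], [1, 4]].
Characteristic polynomial det(A - λI) = λ^2 - 4λ + 4 = 0.
Single eigenvalue λ = 2 with algebraic multiplicity 2.
Eigenvector v = (2,-1); generalized eigenvector w with (A-λI)w=v is (-1,0).
General solution: e^(2t)[c_1·v + c_2·(t·v + w)].

x(t) = 2c_1e^(2t) + 2c_2te^(2t) - c_2e^(2t), z(t) = -c_1e^(2t) - c_2te^(2t)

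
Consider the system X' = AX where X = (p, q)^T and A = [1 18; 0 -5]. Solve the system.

p(t) = 3K_1e^(-5t) - K_2e^(t), q(t) = -K_1e^(-5t)

Coefficient matrix A = [[1, 18], [0, -5]].
Characteristic polynomial det(A - λI) = λ^2 + 4λ - 5 = 0.
Eigenvalues λ = -5, 1.
For λ=-5: (A-λI) row 1 is [6, 18], so an eigenvector is (3, -1).
For λ=1: (A-λI) row 1 is [0, 18], so an eigenvector is (-1, 0).
General solution: K_1e^(-5t)(3,-1) + K_2e^(t)(-1,0).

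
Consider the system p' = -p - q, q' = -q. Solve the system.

Coefficient matrix A = [[-1, -1], [0, -1]].
Characteristic polynomial det(A - λI) = λ^2 + 2λ + 1 = 0.
Single eigenvalue λ = -1 with algebraic multiplicity 2.
Eigenvector v = (-1,0); generalized eigenvector w with (A-λI)w=v is (-3,1).
General solution: e^(-t)[K_1·v + K_2·(t·v + w)].

p(t) = -K_1e^(-t) - K_2te^(-t) - 3K_2e^(-t), q(t) = K_2e^(-t)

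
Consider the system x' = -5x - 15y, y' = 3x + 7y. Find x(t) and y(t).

Coefficient matrix A = [[-5, -15], [3, 7]].
Characteristic polynomial det(A - λI) = λ^2 - 2λ + 10 = 0.
Eigenvalues λ = 1 ± 3i (complex conjugate pair).
For λ=1+3i: an eigenvector is (2,-1) - i(1,0) = (2 - i, -1).
A real fundamental pair from Re and Im of e^((1+3i)t)v: X_1 = e^(t)(cos(3t)·(2,-1) + sin(3t)·(1,0)), X_2 = e^(t)(sin(3t)·(2,-1) - cos(3t)·(1,0)).
General solution: C_1X_1 + C_2X_2.

x(t) = C_1e^(t)sin(3t) + 2C_1e^(t)cos(3t) + 2C_2e^(t)sin(3t) - C_2e^(t)cos(3t), y(t) = -C_1e^(t)cos(3t) - C_2e^(t)sin(3t)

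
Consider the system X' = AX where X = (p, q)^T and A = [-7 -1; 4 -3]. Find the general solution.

Coefficient matrix A = [[-7, -1], [4, -3]].
Characteristic polynomial det(A - λI) = λ^2 + 10λ + 25 = 0.
Single eigenvalue λ = -5 with algebraic multiplicity 2.
Eigenvector v = (-1,2); generalized eigenvector w with (A-λI)w=v is (-1,3).
General solution: e^(-5t)[C_1·v + C_2·(t·v + w)].

p(t) = -C_1e^(-5t) - C_2te^(-5t) - C_2e^(-5t), q(t) = 2C_1e^(-5t) + 2C_2te^(-5t) + 3C_2e^(-5t)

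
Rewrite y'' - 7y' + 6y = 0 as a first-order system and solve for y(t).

Let x_1 = y, x_2 = y'. Then x_1' = x_2 and x_2' = -6x_1 + 7x_2.
A = [[0,1],[-6,7]]; det(A-λI) = λ^2 - 7λ + 6.
Eigenvalues λ = 1, 6 with eigenvectors (1,1), (1,6).

y(t) = c_1e^(t) + c_2e^(6t)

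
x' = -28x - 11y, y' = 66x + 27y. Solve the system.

x(t) = -c_1e^(5t) + c_2e^(-6t), y(t) = 3c_1e^(5t) - 2c_2e^(-6t)

Coefficient matrix A = [[-28, -11], [66, 27]].
Characteristic polynomial det(A - λI) = λ^2 + λ - 30 = 0.
Eigenvalues λ = 5, -6.
For λ=5: (A-λI) row 1 is [-33, -11], so an eigenvector is (-1, 3).
For λ=-6: (A-λI) row 1 is [-22, -11], so an eigenvector is (1, -2).
General solution: c_1e^(5t)(-1,3) + c_2e^(-6t)(1,-2).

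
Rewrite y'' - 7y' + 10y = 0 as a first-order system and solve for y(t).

y(t) = K_1e^(5t) + K_2e^(2t)

Let x_1 = y, x_2 = y'. Then x_1' = x_2 and x_2' = -10x_1 + 7x_2.
A = [[0,1],[-10,7]]; det(A-λI) = λ^2 - 7λ + 10.
Eigenvalues λ = 5, 2 with eigenvectors (1,5), (1,2).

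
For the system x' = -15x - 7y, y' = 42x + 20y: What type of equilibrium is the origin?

saddle

A = [[-15,-7],[42,20]]; det(A-λI) = λ^2 - 5λ - 6.
λ = 6, -1: opposite signs.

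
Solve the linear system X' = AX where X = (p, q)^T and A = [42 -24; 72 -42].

p(t) = 2C_1e^(6t) + C_2e^(-6t), q(t) = 3C_1e^(6t) + 2C_2e^(-6t)

Coefficient matrix A = [[42, -24], [72, -42]].
Characteristic polynomial det(A - λI) = λ^2 - 36 = 0.
Eigenvalues λ = 6, -6.
For λ=6: (A-λI) row 1 is [36, -24], so an eigenvector is (2, 3).
For λ=-6: (A-λI) row 1 is [48, -24], so an eigenvector is (1, 2).
General solution: C_1e^(6t)(2,3) + C_2e^(-6t)(1,2).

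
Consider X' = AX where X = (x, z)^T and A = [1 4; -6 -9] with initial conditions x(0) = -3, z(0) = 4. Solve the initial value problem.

x(t) = -e^(-3t) - 2e^(-5t), z(t) = e^(-3t) + 3e^(-5t)

Coefficient matrix A = [[1, 4], [-6, -9]].
Characteristic polynomial det(A - λI) = λ^2 + 8λ + 15 = 0.
Eigenvalues λ = -5, -3.
For λ=-5: (A-λI) row 1 is [6, 4], so an eigenvector is (2, -3).
For λ=-3: (A-λI) row 1 is [4, 4], so an eigenvector is (1, -1).
General solution: K_1e^(-5t)(2,-3) + K_2e^(-3t)(1,-1).
Applying x(0)=-3, z(0)=4 gives K_1=-1, K_2=-1.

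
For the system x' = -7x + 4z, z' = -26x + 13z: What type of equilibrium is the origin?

A = [[-7,4],[-26,13]]; det(A-λI) = λ^2 - 6λ + 13.
λ = 3 ± 2i: positive real part.

unstable spiral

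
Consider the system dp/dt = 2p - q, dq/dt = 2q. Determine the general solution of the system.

Coefficient matrix A = [[2, -1], [0, 2]].
Characteristic polynomial det(A - λI) = λ^2 - 4λ + 4 = 0.
Single eigenvalue λ = 2 with algebraic multiplicity 2.
Eigenvector v = (-1,0); generalized eigenvector w with (A-λI)w=v is (-3,1).
General solution: e^(2t)[C_1·v + C_2·(t·v + w)].

p(t) = -C_1e^(2t) - C_2te^(2t) - 3C_2e^(2t), q(t) = C_2e^(2t)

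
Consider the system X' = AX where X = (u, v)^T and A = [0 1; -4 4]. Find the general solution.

Coefficient matrix A = [[0, 1], [-4, 4]].
Characteristic polynomial det(A - λI) = λ^2 - 4λ + 4 = 0.
Single eigenvalue λ = 2 with algebraic multiplicity 2.
Eigenvector v = (1,2); generalized eigenvector w with (A-λI)w=v is (-1,-1).
General solution: e^(2t)[c_1·v + c_2·(t·v + w)].

u(t) = c_1e^(2t) + c_2te^(2t) - c_2e^(2t), v(t) = 2c_1e^(2t) + 2c_2te^(2t) - c_2e^(2t)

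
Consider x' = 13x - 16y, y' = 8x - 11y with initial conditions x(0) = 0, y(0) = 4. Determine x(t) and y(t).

Coefficient matrix A = [[13, -16], [8, -11]].
Characteristic polynomial det(A - λI) = λ^2 - 2λ - 15 = 0.
Eigenvalues λ = 5, -3.
For λ=5: (A-λI) row 1 is [8, -16], so an eigenvector is (2, 1).
For λ=-3: (A-λI) row 1 is [16, -16], so an eigenvector is (1, 1).
General solution: K_1e^(5t)(2,1) + K_2e^(-3t)(1,1).
Applying x(0)=0, y(0)=4 gives K_1=-4, K_2=8.

x(t) = -8e^(5t) + 8e^(-3t), y(t) = -4e^(5t) + 8e^(-3t)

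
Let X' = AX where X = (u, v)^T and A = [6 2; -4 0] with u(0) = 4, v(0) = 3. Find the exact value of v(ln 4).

-2592

A = [[6,2],[-4,0]]; eigenvalues λ = 4, 2.
Eigenvectors: (1,-1) for λ=4, (1,-2) for λ=2.
From the initial condition, c_1 = 11, c_2 = -7.
v(ln 4) = (11)(4^4)(-1) + (-7)(4^2)(-2) = -2592.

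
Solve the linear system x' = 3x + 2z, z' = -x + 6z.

x(t) = -2C_1e^(4t) + C_2e^(5t), z(t) = -C_1e^(4t) + C_2e^(5t)

Coefficient matrix A = [[3, 2], [-1, 6]].
Characteristic polynomial det(A - λI) = λ^2 - 9λ + 20 = 0.
Eigenvalues λ = 4, 5.
For λ=4: (A-λI) row 1 is [-1, 2], so an eigenvector is (-2, -1).
For λ=5: (A-λI) row 1 is [-2, 2], so an eigenvector is (1, 1).
General solution: C_1e^(4t)(-2,-1) + C_2e^(5t)(1,1).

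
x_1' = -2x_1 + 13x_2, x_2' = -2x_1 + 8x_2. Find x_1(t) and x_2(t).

x_1(t) = -3K_1e^(3t)sin(t) - 2K_1e^(3t)cos(t) - 2K_2e^(3t)sin(t) + 3K_2e^(3t)cos(t), x_2(t) = -K_1e^(3t)sin(t) - K_1e^(3t)cos(t) - K_2e^(3t)sin(t) + K_2e^(3t)cos(t)

Coefficient matrix A = [[-2, 13], [-2, 8]].
Characteristic polynomial det(A - λI) = λ^2 - 6λ + 10 = 0.
Eigenvalues λ = 3 ± i (complex conjugate pair).
For λ=3+i: an eigenvector is (-2,-1) - i(-3,-1) = (-2 + 3i, -1 + i).
A real fundamental pair from Re and Im of e^((3+i)t)v: X_1 = e^(3t)(cos(t)·(-2,-1) + sin(t)·(-3,-1)), X_2 = e^(3t)(sin(t)·(-2,-1) - cos(t)·(-3,-1)).
General solution: K_1X_1 + K_2X_2.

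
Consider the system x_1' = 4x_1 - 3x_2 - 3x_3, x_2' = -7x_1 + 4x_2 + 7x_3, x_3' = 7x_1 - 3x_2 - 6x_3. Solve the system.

Coefficient matrix A = [[4, -3, -3], [-7, 4, 7], [7, -3, -6]].
det(A - λI) = 0 gives eigenvalues λ = 4, 1, -3.
For λ=4: eigenvector (1,-1,1).
For λ=1: eigenvector (1,0,1).
For λ=-3: eigenvector (0,-1,1).
General solution: c_1e^(4t)(1,-1,1) + c_2e^(t)(1,0,1) + c_3e^(-3t)(0,-1,1).

x_1(t) = c_1e^(4t) + c_2e^(t), x_2(t) = -c_1e^(4t) - c_3e^(-3t), x_3(t) = c_1e^(4t) + c_2e^(t) + c_3e^(-3t)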